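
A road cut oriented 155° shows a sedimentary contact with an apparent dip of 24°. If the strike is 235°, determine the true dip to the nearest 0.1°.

The section is 80° from the strike.
tan δ = tan α / sin β = tan 24° / sin 80° = 0.4452 / 0.9848 = 0.4521
δ = arctan(0.4521) = 24.33°

24.3°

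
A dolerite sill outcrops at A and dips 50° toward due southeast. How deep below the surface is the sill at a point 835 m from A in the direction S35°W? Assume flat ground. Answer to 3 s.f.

The hole lies 80° from the dip direction, so the down-dip offset is 835 × cos 80° = 145.00 m.
Depth = down-dip offset × tan(dip) = 145.00 × tan 50° = 145.00 × 1.1918
Depth = 172.80 m

173 m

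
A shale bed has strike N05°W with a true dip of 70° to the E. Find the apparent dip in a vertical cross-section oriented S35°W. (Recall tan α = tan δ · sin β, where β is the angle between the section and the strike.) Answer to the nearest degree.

60°

Angle between strike (N05°W) and section (S35°W): β = 40°.
tan(apparent dip) = tan 70° · sin 40° = 1.7660
apparent dip = arctan 1.7660 = 60.48°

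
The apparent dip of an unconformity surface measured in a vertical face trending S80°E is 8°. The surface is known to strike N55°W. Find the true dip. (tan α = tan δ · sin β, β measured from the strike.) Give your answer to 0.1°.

18.4°

The section is 25° from the strike.
tan(true dip) = tan 8° / sin 25° = 0.3325
true dip = arctan 0.3325 = 18.39°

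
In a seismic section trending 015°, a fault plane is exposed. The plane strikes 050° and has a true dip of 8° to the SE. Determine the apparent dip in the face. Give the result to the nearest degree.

5°

Angle between strike (050°) and section (015°): β = 35°.
tan α = tan 8° × sin 35° = 0.1405 × 0.5736 = 0.0806
α = arctan(0.0806) = 4.61°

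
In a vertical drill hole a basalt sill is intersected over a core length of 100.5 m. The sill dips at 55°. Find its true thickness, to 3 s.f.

57.6 m

True thickness t = h · cos(dip) = 100.5 × cos 55°
t = 100.5 × 0.5736 = 57.644 m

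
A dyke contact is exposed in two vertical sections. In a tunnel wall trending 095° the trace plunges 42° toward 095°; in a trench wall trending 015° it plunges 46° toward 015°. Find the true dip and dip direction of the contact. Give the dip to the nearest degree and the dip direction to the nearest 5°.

Represent each trace as a vector plunging at its apparent dip toward its trend (east-north-up frame): v₁ = (0.740, -0.065, -0.669), v₂ = (0.180, 0.671, -0.719).
The plane normal is n = v₁ × v₂ ∝ (0.496, 0.412, 0.508).
tan δ = √(n_x²+n_y²)/n_z = 0.645/0.508, so δ = 51.7°.
The horizontal component of n points toward azimuth atan2(n_x, n_y) = 50°, the dip direction.

true dip 52°, dip direction 050°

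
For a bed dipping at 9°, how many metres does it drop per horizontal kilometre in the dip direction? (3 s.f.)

drop per km = 1000 × tan 9° = 1000 × 0.1584

158 m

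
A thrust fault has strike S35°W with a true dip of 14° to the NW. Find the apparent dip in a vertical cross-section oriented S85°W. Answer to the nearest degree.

11°

The strike is S35°W and the section trends S85°W; the acute angle between them is β = 50°.
tan(apparent dip) = tan 14° · sin 50° = 0.1910
apparent dip = arctan 0.1910 = 10.81°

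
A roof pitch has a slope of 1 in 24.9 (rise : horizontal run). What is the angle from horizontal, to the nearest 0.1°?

tan θ = 1/24.9 = 0.0402
θ = arctan(0.0402) = 2.30°

2.3°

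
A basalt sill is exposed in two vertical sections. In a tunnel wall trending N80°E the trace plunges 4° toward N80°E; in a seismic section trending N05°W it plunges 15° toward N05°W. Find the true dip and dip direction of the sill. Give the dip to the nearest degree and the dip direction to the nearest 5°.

Represent each trace as a vector plunging at its apparent dip toward its trend (east-north-up frame): v₁ = (0.982, 0.173, -0.070), v₂ = (-0.084, 0.962, -0.259).
Cross product v₁ × v₂ gives the pole to the plane: n ∝ (0.022, 0.260, 0.960).
Dip δ = arctan(|n_h|/n_z) = arctan(0.261/0.960) = 15.2°.
The horizontal component of n points toward azimuth atan2(n_x, n_y) = 5°, the dip direction.

true dip 15°, dip direction 005°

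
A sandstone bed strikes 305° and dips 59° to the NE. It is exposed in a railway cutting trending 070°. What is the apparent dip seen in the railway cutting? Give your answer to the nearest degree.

The strike is 305° and the section trends 070°; the acute angle between them is β = 55°.
tan α = tan 59° × sin 55° = 1.6643 × 0.8192 = 1.3633
α = arctan(1.3633) = 53.74°

54°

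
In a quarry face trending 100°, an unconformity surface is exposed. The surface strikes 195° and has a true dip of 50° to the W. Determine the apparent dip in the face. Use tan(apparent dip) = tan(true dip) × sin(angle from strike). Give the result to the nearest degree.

50°

The section lies 85° from the strike.
tan(apparent dip) = tan 50° · sin 85° = 1.1872
apparent dip = arctan 1.1872 = 49.89°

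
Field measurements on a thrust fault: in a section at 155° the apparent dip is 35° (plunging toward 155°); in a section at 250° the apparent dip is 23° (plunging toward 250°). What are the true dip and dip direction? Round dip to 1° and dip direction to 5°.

true dip 40°, dip direction 190°

Represent each trace as a vector plunging at its apparent dip toward its trend (east-north-up frame): v₁ = (0.346, -0.742, -0.574), v₂ = (-0.865, -0.315, -0.391).
n = v₁ × v₂ = (-0.110, -0.631, 0.751) (taken with n_z > 0).
tan δ = √(n_x²+n_y²)/n_z = 0.641/0.751, so δ = 40.5°.
Dip direction = azimuth of (n_x, n_y) = atan2(-0.110, -0.631) = 190°.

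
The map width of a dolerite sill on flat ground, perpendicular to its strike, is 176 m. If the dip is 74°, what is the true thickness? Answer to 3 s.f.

169 m

True thickness t = w · sin(dip) = 176 × sin 74°
t = 176 × 0.9613 = 169.182 m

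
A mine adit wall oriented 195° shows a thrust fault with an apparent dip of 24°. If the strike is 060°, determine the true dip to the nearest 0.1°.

32.2°

The section is 45° from the strike.
tan(true dip) = tan 24° / sin 45° = 0.6296
true dip = arctan 0.6296 = 32.20°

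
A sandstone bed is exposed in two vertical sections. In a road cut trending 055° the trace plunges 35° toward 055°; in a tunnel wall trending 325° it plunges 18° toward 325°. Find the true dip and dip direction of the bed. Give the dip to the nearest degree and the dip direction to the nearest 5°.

true dip 38°, dip direction 030°

The two traces are lines in the plane: v₁ = (sin 55°·cos 35°, cos 55°·cos 35°, −sin 35°), v₂ = (sin 325°·cos 18°, cos 325°·cos 18°, −sin 18°).
Cross product v₁ × v₂ gives the pole to the plane: n ∝ (0.302, 0.520, 0.779).
Dip δ = arctan(|n_h|/n_z) = arctan(0.601/0.779) = 37.7°.
The horizontal component of n points toward azimuth atan2(n_x, n_y) = 30°, the dip direction.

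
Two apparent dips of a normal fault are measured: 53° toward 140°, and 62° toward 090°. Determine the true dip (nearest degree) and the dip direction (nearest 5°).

true dip 62°, dip direction 095°

Represent each trace as a vector plunging at its apparent dip toward its trend (east-north-up frame): v₁ = (0.387, -0.461, -0.799), v₂ = (0.469, 0.000, -0.883).
The plane normal is n = v₁ × v₂ ∝ (0.407, -0.033, 0.216).
True dip = arccos(n_z / |n|) = arccos(0.4682) = 62.1°.
The horizontal component of n points toward azimuth atan2(n_x, n_y) = 95°, the dip direction.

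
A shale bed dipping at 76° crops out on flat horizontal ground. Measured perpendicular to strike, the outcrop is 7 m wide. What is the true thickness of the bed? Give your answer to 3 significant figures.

True thickness t = w · sin(dip) = 7 × sin 76°
t = 7 × 0.9703 = 6.792 m

6.79 m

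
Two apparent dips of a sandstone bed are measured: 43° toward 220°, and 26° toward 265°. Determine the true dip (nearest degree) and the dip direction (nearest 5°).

true dip 44°, dip direction 205°

The two traces are lines in the plane: v₁ = (sin 220°·cos 43°, cos 220°·cos 43°, −sin 43°), v₂ = (sin 265°·cos 26°, cos 265°·cos 26°, −sin 26°).
n = v₁ × v₂ = (-0.192, -0.405, 0.465) (taken with n_z > 0).
Dip δ = arctan(|n_h|/n_z) = arctan(0.448/0.465) = 43.9°.
Dip direction = atan2(-0.192, -0.405) = 205° (azimuth of n's horizontal projection).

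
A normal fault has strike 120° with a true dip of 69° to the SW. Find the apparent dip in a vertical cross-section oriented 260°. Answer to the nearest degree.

59°

The strike is 120° and the section trends 260°; the acute angle between them is β = 40°.
tan(apparent dip) = tan 69° · sin 40° = 1.6745
α = arctan(1.6745) = 59.15°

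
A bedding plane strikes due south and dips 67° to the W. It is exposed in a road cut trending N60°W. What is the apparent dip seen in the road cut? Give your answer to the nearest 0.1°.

The section lies 60° from the strike.
tan(apparent dip) = tan 67° · sin 60° = 2.0402
apparent dip = arctan 2.0402 = 63.89°

63.9°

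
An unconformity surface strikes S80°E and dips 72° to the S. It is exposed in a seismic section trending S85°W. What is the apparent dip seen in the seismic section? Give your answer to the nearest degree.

The section lies 15° from the strike.
tan α = tan 72° × sin 15° = 3.0777 × 0.2588 = 0.7966
apparent dip = arctan 0.7966 = 38.54°

39°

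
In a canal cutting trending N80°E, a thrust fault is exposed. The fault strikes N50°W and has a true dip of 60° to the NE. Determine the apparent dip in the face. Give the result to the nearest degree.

53°

The section lies 50° from the strike.
tan α = tan 60° × sin 50° = 1.7321 × 0.7660 = 1.3268
apparent dip = arctan 1.3268 = 53.00°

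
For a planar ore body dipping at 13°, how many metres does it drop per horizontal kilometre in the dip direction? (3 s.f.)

drop per km = 1000 × tan 13° = 1000 × 0.2309

231 m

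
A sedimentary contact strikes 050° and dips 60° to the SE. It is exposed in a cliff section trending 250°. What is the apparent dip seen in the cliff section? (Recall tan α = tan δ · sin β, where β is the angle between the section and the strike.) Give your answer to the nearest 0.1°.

Angle between strike (050°) and section (250°): β = 20°.
tan(apparent dip) = tan 60° · sin 20° = 0.5924
α = arctan(0.5924) = 30.64°

30.6°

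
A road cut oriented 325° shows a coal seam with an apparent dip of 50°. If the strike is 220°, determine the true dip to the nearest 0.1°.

51.0°

The section is 75° from the strike.
tan(true dip) = tan 50° / sin 75° = 1.2338
true dip = arctan 1.2338 = 50.97°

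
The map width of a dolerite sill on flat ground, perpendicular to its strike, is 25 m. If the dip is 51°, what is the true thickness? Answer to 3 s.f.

True thickness t = w · sin(dip) = 25 × sin 51°
t = 25 × 0.7771 = 19.429 m

19.4 m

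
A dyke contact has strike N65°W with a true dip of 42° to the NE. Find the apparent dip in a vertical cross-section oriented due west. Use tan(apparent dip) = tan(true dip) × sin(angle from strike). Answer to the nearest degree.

21°

The section lies 25° from the strike.
tan(apparent dip) = tan 42° · sin 25° = 0.3805
α = arctan(0.3805) = 20.83°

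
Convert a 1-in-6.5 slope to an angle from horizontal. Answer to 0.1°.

8.7°

tan θ = 1/6.5 = 0.1538
θ = arctan(0.1538) = 8.75°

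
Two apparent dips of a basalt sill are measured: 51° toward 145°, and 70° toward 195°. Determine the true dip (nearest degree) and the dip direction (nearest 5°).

Represent each trace as a vector plunging at its apparent dip toward its trend (east-north-up frame): v₁ = (0.361, -0.516, -0.777), v₂ = (-0.089, -0.330, -0.940).
n = v₁ × v₂ = (-0.228, -0.408, 0.165) (taken with n_z > 0).
True dip = arccos(n_z / |n|) = arccos(0.3328) = 70.6°.
The horizontal component of n points toward azimuth atan2(n_x, n_y) = 209°, the dip direction.

true dip 71°, dip direction 210°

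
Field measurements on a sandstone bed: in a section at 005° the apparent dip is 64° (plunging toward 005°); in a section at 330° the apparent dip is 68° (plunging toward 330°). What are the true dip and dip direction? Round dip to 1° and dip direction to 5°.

Represent each trace as a vector plunging at its apparent dip toward its trend (east-north-up frame): v₁ = (0.038, 0.437, -0.899), v₂ = (-0.187, 0.324, -0.927).
n = v₁ × v₂ = (-0.113, 0.204, 0.094) (taken with n_z > 0).
tan δ = √(n_x²+n_y²)/n_z = 0.233/0.094, so δ = 68.0°.
Dip direction = azimuth of (n_x, n_y) = atan2(-0.113, 0.204) = 331°.

true dip 68°, dip direction 330°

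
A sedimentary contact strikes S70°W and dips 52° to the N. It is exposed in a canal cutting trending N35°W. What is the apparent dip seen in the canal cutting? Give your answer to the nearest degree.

51°

Angle between strike (S70°W) and section (N35°W): β = 75°.
tan α = tan 52° × sin 75° = 1.2799 × 0.9659 = 1.2363
apparent dip = arctan 1.2363 = 51.03°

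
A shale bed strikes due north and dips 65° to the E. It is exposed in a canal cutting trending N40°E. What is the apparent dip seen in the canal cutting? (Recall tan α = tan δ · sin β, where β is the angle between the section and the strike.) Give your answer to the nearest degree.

Angle between strike (due north) and section (N40°E): β = 40°.
tan(apparent dip) = tan 65° · sin 40° = 1.3785
apparent dip = arctan 1.3785 = 54.04°

54°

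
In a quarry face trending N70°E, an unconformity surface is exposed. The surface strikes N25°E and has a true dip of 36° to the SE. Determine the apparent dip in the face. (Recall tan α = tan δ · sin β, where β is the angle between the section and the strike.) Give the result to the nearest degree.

The section lies 45° from the strike.
tan(apparent dip) = tan 36° · sin 45° = 0.5137
α = arctan(0.5137) = 27.19°

27°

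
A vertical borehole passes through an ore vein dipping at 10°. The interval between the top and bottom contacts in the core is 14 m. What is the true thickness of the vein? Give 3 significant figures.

13.8 m

True thickness t = h · cos(dip) = 14 × cos 10°
t = 14 × 0.9848 = 13.787 m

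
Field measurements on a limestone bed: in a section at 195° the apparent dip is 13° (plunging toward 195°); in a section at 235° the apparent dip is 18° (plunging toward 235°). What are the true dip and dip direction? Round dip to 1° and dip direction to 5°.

true dip 18°, dip direction 240°

Each apparent-dip line lies in the plane. As unit vectors (x east, y north, z up), v₁ plunges 13°→195° and v₂ plunges 18°→235°.
Cross product v₁ × v₂ gives the pole to the plane: n ∝ (-0.168, -0.097, 0.596).
Dip δ = arctan(|n_h|/n_z) = arctan(0.194/0.596) = 18.1°.
Dip direction = azimuth of (n_x, n_y) = atan2(-0.168, -0.097) = 240°.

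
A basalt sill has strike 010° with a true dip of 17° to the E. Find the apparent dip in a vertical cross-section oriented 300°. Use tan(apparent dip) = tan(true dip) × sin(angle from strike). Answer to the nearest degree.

16°

The section lies 70° from the strike.
tan α = tan 17° × sin 70° = 0.3057 × 0.9397 = 0.2873
apparent dip = arctan 0.2873 = 16.03°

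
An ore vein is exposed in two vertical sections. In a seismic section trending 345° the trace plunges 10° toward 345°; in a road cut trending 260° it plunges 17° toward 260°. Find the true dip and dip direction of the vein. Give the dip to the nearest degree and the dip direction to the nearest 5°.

Each apparent-dip line lies in the plane. As unit vectors (x east, y north, z up), v₁ plunges 10°→345° and v₂ plunges 17°→260°.
Cross product v₁ × v₂ gives the pole to the plane: n ∝ (-0.307, 0.089, 0.938).
tan δ = √(n_x²+n_y²)/n_z = 0.320/0.938, so δ = 18.8°.
The horizontal component of n points toward azimuth atan2(n_x, n_y) = 286°, the dip direction.

true dip 19°, dip direction 285°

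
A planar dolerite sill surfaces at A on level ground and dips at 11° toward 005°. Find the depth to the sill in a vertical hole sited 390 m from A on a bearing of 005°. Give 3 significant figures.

The hole is directly down-dip from the outcrop, so the down-dip offset is 390 m.
Depth = down-dip offset × tan(dip) = 390.00 × tan 11° = 390.00 × 0.1944
Depth = 75.81 m

75.8 m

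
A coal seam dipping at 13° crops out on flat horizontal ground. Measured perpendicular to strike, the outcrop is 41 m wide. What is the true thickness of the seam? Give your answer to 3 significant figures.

9.22 m

True thickness t = w · sin(dip) = 41 × sin 13°
t = 41 × 0.2250 = 9.223 m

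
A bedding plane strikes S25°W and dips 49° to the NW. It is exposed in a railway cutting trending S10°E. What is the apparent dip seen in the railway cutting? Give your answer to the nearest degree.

33°

Angle between strike (S25°W) and section (S10°E): β = 35°.
tan α = tan 49° × sin 35° = 1.1504 × 0.5736 = 0.6598
apparent dip = arctan 0.6598 = 33.42°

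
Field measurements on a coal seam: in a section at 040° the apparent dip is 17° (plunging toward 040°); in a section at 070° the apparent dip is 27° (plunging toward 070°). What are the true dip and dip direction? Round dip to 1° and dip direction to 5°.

The two traces are lines in the plane: v₁ = (sin 40°·cos 17°, cos 40°·cos 17°, −sin 17°), v₂ = (sin 70°·cos 27°, cos 70°·cos 27°, −sin 27°).
Cross product v₁ × v₂ gives the pole to the plane: n ∝ (0.243, -0.034, 0.426).
True dip = arccos(n_z / |n|) = arccos(0.8661) = 30.0°.
Dip direction = atan2(0.243, -0.034) = 98° (azimuth of n's horizontal projection).

true dip 30°, dip direction 100°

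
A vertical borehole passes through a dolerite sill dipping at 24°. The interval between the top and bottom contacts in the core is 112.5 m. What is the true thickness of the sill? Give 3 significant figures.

True thickness t = h · cos(dip) = 112.5 × cos 24°
t = 112.5 × 0.9135 = 102.774 m

103 m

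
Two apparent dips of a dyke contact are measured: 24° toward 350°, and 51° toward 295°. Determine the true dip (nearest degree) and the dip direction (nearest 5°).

Represent each trace as a vector plunging at its apparent dip toward its trend (east-north-up frame): v₁ = (-0.159, 0.900, -0.407), v₂ = (-0.570, 0.266, -0.777).
The plane normal is n = v₁ × v₂ ∝ (-0.591, 0.109, 0.471).
tan δ = √(n_x²+n_y²)/n_z = 0.601/0.471, so δ = 51.9°.
Dip direction = azimuth of (n_x, n_y) = atan2(-0.591, 0.109) = 280°.

true dip 52°, dip direction 280°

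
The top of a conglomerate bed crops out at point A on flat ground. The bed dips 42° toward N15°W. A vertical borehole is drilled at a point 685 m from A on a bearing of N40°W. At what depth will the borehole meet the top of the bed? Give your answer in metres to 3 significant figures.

The hole lies 25° from the dip direction, so the down-dip offset is 685 × cos 25° = 620.82 m.
Depth = down-dip offset × tan(dip) = 620.82 × tan 42° = 620.82 × 0.9004
Depth = 558.99 m

559 m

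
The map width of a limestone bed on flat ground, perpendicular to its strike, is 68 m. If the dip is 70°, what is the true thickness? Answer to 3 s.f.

True thickness t = w · sin(dip) = 68 × sin 70°
t = 68 × 0.9397 = 63.899 m

63.9 m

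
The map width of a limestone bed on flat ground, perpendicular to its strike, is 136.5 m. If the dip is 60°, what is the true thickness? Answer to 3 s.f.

118 m

True thickness t = w · sin(dip) = 136.5 × sin 60°
t = 136.5 × 0.8660 = 118.212 m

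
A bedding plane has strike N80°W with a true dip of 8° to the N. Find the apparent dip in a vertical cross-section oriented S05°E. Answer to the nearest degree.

8°

Angle between strike (N80°W) and section (S05°E): β = 75°.
tan α = tan 8° × sin 75° = 0.1405 × 0.9659 = 0.1358
α = arctan(0.1358) = 7.73°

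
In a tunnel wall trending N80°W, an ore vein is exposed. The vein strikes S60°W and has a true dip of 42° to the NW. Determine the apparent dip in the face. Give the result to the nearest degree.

The section lies 40° from the strike.
tan α = tan 42° × sin 40° = 0.9004 × 0.6428 = 0.5788
α = arctan(0.5788) = 30.06°

30°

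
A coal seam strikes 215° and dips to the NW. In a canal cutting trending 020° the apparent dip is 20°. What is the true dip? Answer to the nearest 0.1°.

54.6°

β = acute angle between strike 215° and section 020° = 15°.
tan(true dip) = tan 20° / sin 15° = 1.4063
true dip = arctan 1.4063 = 54.58°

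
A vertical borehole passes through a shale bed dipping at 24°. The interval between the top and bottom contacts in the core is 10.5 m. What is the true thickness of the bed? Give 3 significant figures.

9.59 m

True thickness t = h · cos(dip) = 10.5 × cos 24°
t = 10.5 × 0.9135 = 9.592 m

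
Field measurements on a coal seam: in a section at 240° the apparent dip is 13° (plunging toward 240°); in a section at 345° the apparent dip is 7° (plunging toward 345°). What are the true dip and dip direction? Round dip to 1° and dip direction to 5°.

Each apparent-dip line lies in the plane. As unit vectors (x east, y north, z up), v₁ plunges 13°→240° and v₂ plunges 7°→345°.
The plane normal is n = v₁ × v₂ ∝ (-0.275, 0.045, 0.934).
True dip = arccos(n_z / |n|) = arccos(0.9583) = 16.6°.
The horizontal component of n points toward azimuth atan2(n_x, n_y) = 279°, the dip direction.

true dip 17°, dip direction 280°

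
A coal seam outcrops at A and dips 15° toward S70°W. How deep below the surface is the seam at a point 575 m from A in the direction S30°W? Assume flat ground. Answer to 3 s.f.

The hole lies 40° from the dip direction, so the down-dip offset is 575 × cos 40° = 440.48 m.
Depth = down-dip offset × tan(dip) = 440.48 × tan 15° = 440.48 × 0.2679
Depth = 118.03 m

118 m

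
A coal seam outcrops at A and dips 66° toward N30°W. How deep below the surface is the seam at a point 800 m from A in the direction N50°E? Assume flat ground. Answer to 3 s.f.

312 m

The hole lies 80° from the dip direction, so the down-dip offset is 800 × cos 80° = 138.92 m.
Depth = down-dip offset × tan(dip) = 138.92 × tan 66° = 138.92 × 2.2460
Depth = 312.02 m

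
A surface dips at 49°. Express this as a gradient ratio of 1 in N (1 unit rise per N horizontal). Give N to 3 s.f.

1 : N means tan θ = 1/N, so N = 1/tan 49° = 1/1.1504

1 in 0.869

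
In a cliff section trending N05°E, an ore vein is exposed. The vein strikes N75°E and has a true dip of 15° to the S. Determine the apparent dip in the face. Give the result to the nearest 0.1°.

14.1°

The section lies 70° from the strike.
tan α = tan 15° × sin 70° = 0.2679 × 0.9397 = 0.2518
apparent dip = arctan 0.2518 = 14.13°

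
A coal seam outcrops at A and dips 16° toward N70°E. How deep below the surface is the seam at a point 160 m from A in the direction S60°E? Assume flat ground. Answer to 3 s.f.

29.5 m

The hole lies 50° from the dip direction, so the down-dip offset is 160 × cos 50° = 102.85 m.
Depth = down-dip offset × tan(dip) = 102.85 × tan 16° = 102.85 × 0.2867
Depth = 29.49 m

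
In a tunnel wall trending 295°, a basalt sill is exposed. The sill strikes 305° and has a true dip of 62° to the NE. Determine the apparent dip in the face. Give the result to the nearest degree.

18°

The section lies 10° from the strike.
tan(apparent dip) = tan 62° · sin 10° = 0.3266
α = arctan(0.3266) = 18.09°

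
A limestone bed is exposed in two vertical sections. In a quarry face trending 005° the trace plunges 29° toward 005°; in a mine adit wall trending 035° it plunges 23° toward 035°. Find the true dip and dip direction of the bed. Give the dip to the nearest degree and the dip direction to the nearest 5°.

Represent each trace as a vector plunging at its apparent dip toward its trend (east-north-up frame): v₁ = (0.076, 0.871, -0.485), v₂ = (0.528, 0.754, -0.391).
The plane normal is n = v₁ × v₂ ∝ (-0.025, 0.226, 0.403).
True dip = arccos(n_z / |n|) = arccos(0.8705) = 29.5°.
The horizontal component of n points toward azimuth atan2(n_x, n_y) = 354°, the dip direction.

true dip 29°, dip direction 355°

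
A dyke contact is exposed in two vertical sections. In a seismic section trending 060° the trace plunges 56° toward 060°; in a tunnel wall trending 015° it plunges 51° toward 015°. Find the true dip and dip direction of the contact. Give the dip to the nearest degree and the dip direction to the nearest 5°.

true dip 56°, dip direction 050°

The two traces are lines in the plane: v₁ = (sin 60°·cos 56°, cos 60°·cos 56°, −sin 56°), v₂ = (sin 15°·cos 51°, cos 15°·cos 51°, −sin 51°).
n = v₁ × v₂ = (0.287, 0.241, 0.249) (taken with n_z > 0).
Dip δ = arctan(|n_h|/n_z) = arctan(0.375/0.249) = 56.4°.
Dip direction = azimuth of (n_x, n_y) = atan2(0.287, 0.241) = 50°.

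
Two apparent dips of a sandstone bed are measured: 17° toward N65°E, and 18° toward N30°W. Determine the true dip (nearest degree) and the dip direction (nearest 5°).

true dip 25°, dip direction 015°

Each apparent-dip line lies in the plane. As unit vectors (x east, y north, z up), v₁ plunges 17°→N65°E and v₂ plunges 18°→N30°W.
The plane normal is n = v₁ × v₂ ∝ (0.116, 0.407, 0.906).
True dip = arccos(n_z / |n|) = arccos(0.9061) = 25.0°.
Dip direction = azimuth of (n_x, n_y) = atan2(0.116, 0.407) = 16°.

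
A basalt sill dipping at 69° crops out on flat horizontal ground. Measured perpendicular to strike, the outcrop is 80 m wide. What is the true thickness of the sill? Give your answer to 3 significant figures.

True thickness t = w · sin(dip) = 80 × sin 69°
t = 80 × 0.9336 = 74.686 m

74.7 m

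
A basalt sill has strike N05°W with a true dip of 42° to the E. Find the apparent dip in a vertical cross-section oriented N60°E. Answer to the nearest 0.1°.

The section lies 65° from the strike.
tan α = tan 42° × sin 65° = 0.9004 × 0.9063 = 0.8160
apparent dip = arctan 0.8160 = 39.22°

39.2°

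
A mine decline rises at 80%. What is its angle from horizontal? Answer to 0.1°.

tan θ = 80/100 = 0.8000
θ = arctan(0.8000) = 38.66°

38.7°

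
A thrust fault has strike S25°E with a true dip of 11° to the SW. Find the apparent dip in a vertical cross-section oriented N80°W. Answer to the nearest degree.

9°

Angle between strike (S25°E) and section (N80°W): β = 55°.
tan α = tan 11° × sin 55° = 0.1944 × 0.8192 = 0.1592
α = arctan(0.1592) = 9.05°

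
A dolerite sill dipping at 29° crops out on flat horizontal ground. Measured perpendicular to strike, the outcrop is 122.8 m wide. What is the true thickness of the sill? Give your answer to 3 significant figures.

59.5 m

True thickness t = w · sin(dip) = 122.8 × sin 29°
t = 122.8 × 0.4848 = 59.535 m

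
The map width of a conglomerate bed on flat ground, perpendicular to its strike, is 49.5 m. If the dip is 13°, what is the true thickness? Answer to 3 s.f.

True thickness t = w · sin(dip) = 49.5 × sin 13°
t = 49.5 × 0.2250 = 11.135 m

11.1 m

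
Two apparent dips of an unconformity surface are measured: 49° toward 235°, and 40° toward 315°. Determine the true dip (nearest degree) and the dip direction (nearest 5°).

Each apparent-dip line lies in the plane. As unit vectors (x east, y north, z up), v₁ plunges 49°→235° and v₂ plunges 40°→315°.
The plane normal is n = v₁ × v₂ ∝ (-0.651, -0.063, 0.495).
True dip = arccos(n_z / |n|) = arccos(0.6036) = 52.9°.
Dip direction = atan2(-0.651, -0.063) = 264° (azimuth of n's horizontal projection).

true dip 53°, dip direction 265°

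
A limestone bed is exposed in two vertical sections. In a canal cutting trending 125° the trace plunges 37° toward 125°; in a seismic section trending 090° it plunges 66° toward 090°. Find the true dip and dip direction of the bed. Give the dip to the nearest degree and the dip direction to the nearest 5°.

Represent each trace as a vector plunging at its apparent dip toward its trend (east-north-up frame): v₁ = (0.654, -0.458, -0.602), v₂ = (0.407, 0.000, -0.914).
The plane normal is n = v₁ × v₂ ∝ (0.418, 0.353, 0.186).
True dip = arccos(n_z / |n|) = arccos(0.3222) = 71.2°.
The horizontal component of n points toward azimuth atan2(n_x, n_y) = 50°, the dip direction.

true dip 71°, dip direction 050°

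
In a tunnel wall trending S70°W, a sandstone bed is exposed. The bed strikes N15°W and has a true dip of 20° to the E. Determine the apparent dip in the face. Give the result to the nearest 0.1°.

The section lies 85° from the strike.
tan(apparent dip) = tan 20° · sin 85° = 0.3626
α = arctan(0.3626) = 19.93°

19.9°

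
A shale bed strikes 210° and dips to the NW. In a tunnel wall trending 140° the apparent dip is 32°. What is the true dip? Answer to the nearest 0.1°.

33.6°

The section is 70° from the strike.
tan(true dip) = tan 32° / sin 70° = 0.6650
true dip = arctan 0.6650 = 33.62°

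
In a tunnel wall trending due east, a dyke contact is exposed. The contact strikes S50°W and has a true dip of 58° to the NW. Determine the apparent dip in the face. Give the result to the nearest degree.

46°

The strike is S50°W and the section trends due east; the acute angle between them is β = 40°.
tan(apparent dip) = tan 58° · sin 40° = 1.0287
α = arctan(1.0287) = 45.81°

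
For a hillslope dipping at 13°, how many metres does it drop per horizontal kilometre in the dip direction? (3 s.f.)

231 m

drop per km = 1000 × tan 13° = 1000 × 0.2309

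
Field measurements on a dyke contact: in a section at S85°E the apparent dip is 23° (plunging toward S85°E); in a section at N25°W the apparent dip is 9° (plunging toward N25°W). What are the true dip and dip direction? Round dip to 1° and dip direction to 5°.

The two traces are lines in the plane: v₁ = (sin 95°·cos 23°, cos 95°·cos 23°, −sin 23°), v₂ = (sin 335°·cos 9°, cos 335°·cos 9°, −sin 9°).
The plane normal is n = v₁ × v₂ ∝ (0.362, 0.307, 0.787).
tan δ = √(n_x²+n_y²)/n_z = 0.475/0.787, so δ = 31.1°.
Dip direction = atan2(0.362, 0.307) = 50° (azimuth of n's horizontal projection).

true dip 31°, dip direction 050°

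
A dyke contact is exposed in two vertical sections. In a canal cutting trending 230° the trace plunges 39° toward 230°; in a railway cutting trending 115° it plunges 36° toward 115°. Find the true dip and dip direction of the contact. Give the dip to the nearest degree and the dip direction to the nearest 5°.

The two traces are lines in the plane: v₁ = (sin 230°·cos 39°, cos 230°·cos 39°, −sin 39°), v₂ = (sin 115°·cos 36°, cos 115°·cos 36°, −sin 36°).
The plane normal is n = v₁ × v₂ ∝ (0.078, -0.811, 0.570).
Dip δ = arctan(|n_h|/n_z) = arctan(0.815/0.570) = 55.0°.
Dip direction = atan2(0.078, -0.811) = 174° (azimuth of n's horizontal projection).

true dip 55°, dip direction 175°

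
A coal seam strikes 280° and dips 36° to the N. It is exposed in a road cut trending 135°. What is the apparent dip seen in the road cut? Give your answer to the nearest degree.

23°

The section lies 35° from the strike.
tan(apparent dip) = tan 36° · sin 35° = 0.4167
α = arctan(0.4167) = 22.62°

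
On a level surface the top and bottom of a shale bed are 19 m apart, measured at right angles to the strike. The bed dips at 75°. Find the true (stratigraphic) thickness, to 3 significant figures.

18.4 m

True thickness t = w · sin(dip) = 19 × sin 75°
t = 19 × 0.9659 = 18.353 m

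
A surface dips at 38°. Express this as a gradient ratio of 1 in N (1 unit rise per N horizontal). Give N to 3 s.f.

1 in 1.28

1 : N means tan θ = 1/N, so N = 1/tan 38° = 1/0.7813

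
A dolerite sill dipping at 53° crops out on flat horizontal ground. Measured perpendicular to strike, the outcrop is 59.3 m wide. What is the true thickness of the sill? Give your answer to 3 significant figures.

47.4 m

True thickness t = w · sin(dip) = 59.3 × sin 53°
t = 59.3 × 0.7986 = 47.359 m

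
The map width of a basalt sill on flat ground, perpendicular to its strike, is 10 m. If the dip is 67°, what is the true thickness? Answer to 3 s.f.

9.21 m

True thickness t = w · sin(dip) = 10 × sin 67°
t = 10 × 0.9205 = 9.205 m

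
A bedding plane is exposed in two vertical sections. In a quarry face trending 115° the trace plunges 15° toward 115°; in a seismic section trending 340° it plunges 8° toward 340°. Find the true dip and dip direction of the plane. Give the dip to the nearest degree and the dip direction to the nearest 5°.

Each apparent-dip line lies in the plane. As unit vectors (x east, y north, z up), v₁ plunges 15°→115° and v₂ plunges 8°→340°.
The plane normal is n = v₁ × v₂ ∝ (0.298, 0.209, 0.676).
True dip = arccos(n_z / |n|) = arccos(0.8806) = 28.3°.
Dip direction = atan2(0.298, 0.209) = 55° (azimuth of n's horizontal projection).

true dip 28°, dip direction 055°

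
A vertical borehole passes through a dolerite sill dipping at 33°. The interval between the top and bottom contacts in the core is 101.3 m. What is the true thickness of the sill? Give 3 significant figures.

True thickness t = h · cos(dip) = 101.3 × cos 33°
t = 101.3 × 0.8387 = 84.957 m

85.0 m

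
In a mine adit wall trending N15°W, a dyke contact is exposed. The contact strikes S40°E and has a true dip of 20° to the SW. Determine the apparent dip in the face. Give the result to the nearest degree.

9°

The section lies 25° from the strike.
tan(apparent dip) = tan 20° · sin 25° = 0.1538
α = arctan(0.1538) = 8.74°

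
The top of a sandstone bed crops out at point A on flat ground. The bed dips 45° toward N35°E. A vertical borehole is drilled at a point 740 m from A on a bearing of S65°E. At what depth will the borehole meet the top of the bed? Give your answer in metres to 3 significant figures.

128 m

The hole lies 80° from the dip direction, so the down-dip offset is 740 × cos 80° = 128.50 m.
Depth = down-dip offset × tan(dip) = 128.50 × tan 45° = 128.50 × 1.0000
Depth = 128.50 m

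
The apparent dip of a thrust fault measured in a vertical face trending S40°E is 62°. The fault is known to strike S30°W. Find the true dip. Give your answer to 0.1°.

β = acute angle between strike S30°W and section S40°E = 70°.
tan δ = tan α / sin β = tan 62° / sin 70° = 1.8807 / 0.9397 = 2.0014
true dip = arctan 2.0014 = 63.45°

63.5°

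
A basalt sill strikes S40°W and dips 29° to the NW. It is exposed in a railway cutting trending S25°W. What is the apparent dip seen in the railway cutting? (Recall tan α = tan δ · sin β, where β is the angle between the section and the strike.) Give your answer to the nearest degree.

The section lies 15° from the strike.
tan α = tan 29° × sin 15° = 0.5543 × 0.2588 = 0.1435
apparent dip = arctan 0.1435 = 8.16°

8°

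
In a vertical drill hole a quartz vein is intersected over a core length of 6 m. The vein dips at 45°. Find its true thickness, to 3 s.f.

4.24 m

True thickness t = h · cos(dip) = 6 × cos 45°
t = 6 × 0.7071 = 4.243 m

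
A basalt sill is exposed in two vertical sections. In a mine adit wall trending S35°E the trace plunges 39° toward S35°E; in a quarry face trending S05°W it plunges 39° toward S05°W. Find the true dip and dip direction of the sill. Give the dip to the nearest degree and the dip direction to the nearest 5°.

true dip 41°, dip direction 165°

Each apparent-dip line lies in the plane. As unit vectors (x east, y north, z up), v₁ plunges 39°→S35°E and v₂ plunges 39°→S05°W.
The plane normal is n = v₁ × v₂ ∝ (0.087, -0.323, 0.388).
True dip = arccos(n_z / |n|) = arccos(0.7575) = 40.8°.
Dip direction = azimuth of (n_x, n_y) = atan2(0.087, -0.323) = 165°.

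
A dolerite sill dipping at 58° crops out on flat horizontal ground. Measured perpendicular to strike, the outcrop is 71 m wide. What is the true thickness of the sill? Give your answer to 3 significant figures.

True thickness t = w · sin(dip) = 71 × sin 58°
t = 71 × 0.8480 = 60.211 m

60.2 m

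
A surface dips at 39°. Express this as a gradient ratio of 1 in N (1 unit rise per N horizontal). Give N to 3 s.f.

1 in 1.23

1 : N means tan θ = 1/N, so N = 1/tan 39° = 1/0.8098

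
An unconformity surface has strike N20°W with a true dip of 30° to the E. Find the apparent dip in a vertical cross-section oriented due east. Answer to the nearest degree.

The section lies 70° from the strike.
tan α = tan 30° × sin 70° = 0.5774 × 0.9397 = 0.5425
α = arctan(0.5425) = 28.48°

28°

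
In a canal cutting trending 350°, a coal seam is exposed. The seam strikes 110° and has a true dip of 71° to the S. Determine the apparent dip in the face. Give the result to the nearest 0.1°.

68.3°

The strike is 110° and the section trends 350°; the acute angle between them is β = 60°.
tan α = tan 71° × sin 60° = 2.9042 × 0.8660 = 2.5151
apparent dip = arctan 2.5151 = 68.32°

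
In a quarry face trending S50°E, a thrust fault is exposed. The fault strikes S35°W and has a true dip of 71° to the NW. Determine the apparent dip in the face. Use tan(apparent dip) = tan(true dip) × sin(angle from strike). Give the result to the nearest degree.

The section lies 85° from the strike.
tan α = tan 71° × sin 85° = 2.9042 × 0.9962 = 2.8932
α = arctan(2.8932) = 70.93°

71°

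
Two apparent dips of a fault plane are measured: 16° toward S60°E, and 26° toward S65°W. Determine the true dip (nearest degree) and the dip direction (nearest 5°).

Represent each trace as a vector plunging at its apparent dip toward its trend (east-north-up frame): v₁ = (0.832, -0.481, -0.276), v₂ = (-0.815, -0.380, -0.438).
The plane normal is n = v₁ × v₂ ∝ (-0.106, -0.589, 0.708).
tan δ = √(n_x²+n_y²)/n_z = 0.599/0.708, so δ = 40.2°.
Dip direction = atan2(-0.106, -0.589) = 190° (azimuth of n's horizontal projection).

true dip 40°, dip direction 190°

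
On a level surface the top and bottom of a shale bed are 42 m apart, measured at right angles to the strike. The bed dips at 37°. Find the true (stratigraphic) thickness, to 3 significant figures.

True thickness t = w · sin(dip) = 42 × sin 37°
t = 42 × 0.6018 = 25.276 m

25.3 m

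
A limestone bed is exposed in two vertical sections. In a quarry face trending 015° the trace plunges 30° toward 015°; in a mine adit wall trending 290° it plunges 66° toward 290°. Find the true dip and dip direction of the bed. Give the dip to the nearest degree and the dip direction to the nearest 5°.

true dip 66°, dip direction 300°

Represent each trace as a vector plunging at its apparent dip toward its trend (east-north-up frame): v₁ = (0.224, 0.837, -0.500), v₂ = (-0.382, 0.139, -0.914).
The plane normal is n = v₁ × v₂ ∝ (-0.695, 0.396, 0.351).
tan δ = √(n_x²+n_y²)/n_z = 0.800/0.351, so δ = 66.3°.
Dip direction = atan2(-0.695, 0.396) = 300° (azimuth of n's horizontal projection).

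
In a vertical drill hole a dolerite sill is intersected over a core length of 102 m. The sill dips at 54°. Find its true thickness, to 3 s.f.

60.0 m

True thickness t = h · cos(dip) = 102 × cos 54°
t = 102 × 0.5878 = 59.954 m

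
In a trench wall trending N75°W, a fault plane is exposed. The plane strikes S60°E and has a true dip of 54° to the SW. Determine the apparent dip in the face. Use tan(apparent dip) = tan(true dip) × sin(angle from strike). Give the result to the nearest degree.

20°

The strike is S60°E and the section trends N75°W; the acute angle between them is β = 15°.
tan(apparent dip) = tan 54° · sin 15° = 0.3562
apparent dip = arctan 0.3562 = 19.61°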